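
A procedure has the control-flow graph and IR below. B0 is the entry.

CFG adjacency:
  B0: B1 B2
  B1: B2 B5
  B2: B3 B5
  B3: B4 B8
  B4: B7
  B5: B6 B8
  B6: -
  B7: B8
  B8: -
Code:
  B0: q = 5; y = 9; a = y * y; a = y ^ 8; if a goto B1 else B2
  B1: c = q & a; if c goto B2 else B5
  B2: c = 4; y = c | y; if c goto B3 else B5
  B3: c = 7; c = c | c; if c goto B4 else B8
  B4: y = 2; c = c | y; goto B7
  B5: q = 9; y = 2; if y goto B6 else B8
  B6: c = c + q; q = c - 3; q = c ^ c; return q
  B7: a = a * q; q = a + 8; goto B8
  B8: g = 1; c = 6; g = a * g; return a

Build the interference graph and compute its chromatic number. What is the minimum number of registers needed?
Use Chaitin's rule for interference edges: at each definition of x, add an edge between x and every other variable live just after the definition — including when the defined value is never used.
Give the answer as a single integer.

Answer: 4

Derivation:
def/use:
  B0 def {a,q,y} use ∅
  B1 def {c} use {a,q}
  B2 def {c,y} use {y}
  B3 def {c} use ∅
  B4 def {c,y} use {c}
  B5 def {q,y} use ∅
  B6 def {c,q} use {c,q}
  B7 def {a,q} use {a,q}
  B8 def {c,g} use {a}

Liveness:
  B0: in=∅ out={a,q,y}
  B1: in={a,q,y} out={a,c,q,y}
  B2: in={a,q,y} out={a,c,q}
  B3: in={a,q} out={a,c,q}
  B4: in={a,c,q} out={a,q}
  B5: in={a,c} out={a,c,q}
  B6: in={c,q} out=∅
  B7: in={a,q} out={a}
  B8: in={a} out=∅

Conflict graph:
  a — {c,g,q,y}
  c — {a,g,q,y}
  g — {a,c}
  q — {a,c,y}
  y — {a,c,q}

Colouring:
  {a,c,q,y} pairwise interfere (4-clique) ⇒ χ ≥ 4
  4-colouring: c0={a}  c1={c}  c2={g,q}  c3={y}
  χ = 4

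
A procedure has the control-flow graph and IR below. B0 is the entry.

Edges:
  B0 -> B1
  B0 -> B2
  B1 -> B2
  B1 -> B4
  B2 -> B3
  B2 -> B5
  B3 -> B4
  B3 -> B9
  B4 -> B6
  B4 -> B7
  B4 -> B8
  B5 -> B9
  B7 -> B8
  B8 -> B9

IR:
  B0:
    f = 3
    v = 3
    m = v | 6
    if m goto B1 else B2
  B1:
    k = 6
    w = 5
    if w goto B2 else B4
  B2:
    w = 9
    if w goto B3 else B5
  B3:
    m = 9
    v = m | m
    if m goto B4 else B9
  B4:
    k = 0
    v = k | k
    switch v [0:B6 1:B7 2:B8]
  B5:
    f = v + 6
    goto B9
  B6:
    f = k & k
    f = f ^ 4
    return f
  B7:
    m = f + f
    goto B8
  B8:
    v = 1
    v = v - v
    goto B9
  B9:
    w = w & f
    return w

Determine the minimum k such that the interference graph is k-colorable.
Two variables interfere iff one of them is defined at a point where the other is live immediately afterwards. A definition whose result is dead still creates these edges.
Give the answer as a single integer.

Per-block:
  B0 def {f,m,v} use ∅
  B1 def {k,w} use ∅
  B2 def {w} use ∅
  B3 def {m,v} use ∅
  B4 def {k,v} use ∅
  B5 def {f} use {v}
  B6 def {f} use {k}
  B7 def {m} use {f}
  B8 def {v} use ∅
  B9 def {w} use {f,w}

Live sets:
  B0: in=∅ out={f,v}
  B1: in={f,v} out={f,v,w}
  B2: in={f,v} out={f,v,w}
  B3: in={f,w} out={f,w}
  B4: in={f,w} out={f,k,w}
  B5: in={v,w} out={f,w}
  B6: in={k} out=∅
  B7: in={f,w} out={f,w}
  B8: in={f,w} out={f,w}
  B9: in={f,w} out=∅

Interfere edges:
  f: {k,m,v,w}
  k: {f,v,w}
  m: {f,v,w}
  v: {f,k,m,w}
  w: {f,k,m,v}

Registers:
  clique {f,k,v,w} ⇒ need ≥ 4
  4-colouring: c0={f}  c1={v}  c2={w}  c3={k,m}
  χ = 4

Answer: 4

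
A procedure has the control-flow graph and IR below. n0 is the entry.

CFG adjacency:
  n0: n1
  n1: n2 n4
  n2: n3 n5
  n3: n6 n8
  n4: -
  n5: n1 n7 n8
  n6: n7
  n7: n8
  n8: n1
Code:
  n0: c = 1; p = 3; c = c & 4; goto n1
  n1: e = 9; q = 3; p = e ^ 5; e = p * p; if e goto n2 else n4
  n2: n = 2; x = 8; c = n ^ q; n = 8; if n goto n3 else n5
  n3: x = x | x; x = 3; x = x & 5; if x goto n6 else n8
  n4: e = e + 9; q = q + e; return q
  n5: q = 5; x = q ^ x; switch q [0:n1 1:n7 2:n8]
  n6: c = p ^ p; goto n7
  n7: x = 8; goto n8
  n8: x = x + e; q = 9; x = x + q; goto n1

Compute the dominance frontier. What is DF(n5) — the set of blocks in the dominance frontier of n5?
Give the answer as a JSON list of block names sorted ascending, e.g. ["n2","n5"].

Answer: ["n1", "n7", "n8"]

Analysis:
idom tree: n1←n0 n2←n1 n3←n2 n4←n1 n5←n2 n6←n3 n7←n2 n8←n2
Dom at joins:
  n1: preds {n0,n5,n8}: {n0} ∩ {n0,n1,n2,n5} ∩ {n0,n1,n2,n8} = {n0}; idom=n0
  n7: preds {n5,n6}: {n0,n1,n2,n5} ∩ {n0,n1,n2,n3,n6} = {n0,n1,n2}; idom=n2
  n8: preds {n3,n5,n7}: {n0,n1,n2,n3} ∩ {n0,n1,n2,n5} ∩ {n0,n1,n2,n7} = {n0,n1,n2}; idom=n2

DF walk-up:
  join n1 pred n0: · stop@n0
  join n1 pred n5: n5→n2→n1 stop@n0
  join n1 pred n8: n8→n2→n1 stop@n0
  join n7 pred n5: n5 stop@n2
  join n7 pred n6: n6→n3 stop@n2
  join n8 pred n3: n3 stop@n2
  join n8 pred n5: n5 stop@n2
  join n8 pred n7: n7 stop@n2
  DF(n0)=∅
  DF(n1)={n1}
  DF(n2)={n1}
  DF(n3)={n7,n8}
  DF(n4)=∅
  DF(n5)={n1,n7,n8}
  DF(n6)={n7}
  DF(n7)={n8}
  DF(n8)={n1}

DF(n5) = ["n1", "n7", "n8"]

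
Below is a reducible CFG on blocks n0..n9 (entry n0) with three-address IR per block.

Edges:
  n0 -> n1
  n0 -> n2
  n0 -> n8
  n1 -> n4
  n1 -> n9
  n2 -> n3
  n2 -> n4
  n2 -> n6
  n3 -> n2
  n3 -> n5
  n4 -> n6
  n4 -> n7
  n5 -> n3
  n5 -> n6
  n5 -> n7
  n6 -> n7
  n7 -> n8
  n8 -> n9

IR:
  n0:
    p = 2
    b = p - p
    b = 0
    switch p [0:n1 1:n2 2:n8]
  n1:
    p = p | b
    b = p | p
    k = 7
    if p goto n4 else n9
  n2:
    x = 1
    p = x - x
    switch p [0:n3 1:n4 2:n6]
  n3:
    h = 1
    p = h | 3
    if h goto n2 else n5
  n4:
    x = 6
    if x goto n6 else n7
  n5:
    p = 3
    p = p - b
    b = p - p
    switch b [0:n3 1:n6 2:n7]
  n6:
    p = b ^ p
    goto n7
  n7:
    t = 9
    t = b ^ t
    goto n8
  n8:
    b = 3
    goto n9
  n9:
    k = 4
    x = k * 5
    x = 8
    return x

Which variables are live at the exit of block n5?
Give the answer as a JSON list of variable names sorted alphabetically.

Answer: ["b", "p"]

Analysis:
def/use:
  n0: {b,p} / ∅
  n1: {b,k,p} / {b,p}
  n2: {p,x} / ∅
  n3: {h,p} / ∅
  n4: {x} / ∅
  n5: {b,p} / {b}
  n6: {p} / {b,p}
  n7: {t} / {b}
  n8: {b} / ∅
  n9: {k,x} / ∅

Live sets:
  n0: in=∅ out={b,p}
  n1: in={b,p} out={b,p}
  n2: in={b} out={b,p}
  n3: in={b} out={b}
  n4: in={b,p} out={b,p}
  n5: in={b} out={b,p}
  n6: in={b,p} out={b}
  n7: in={b} out=∅
  n8: in=∅ out=∅
  n9: in=∅ out=∅

live-out(n5) = ["b", "p"]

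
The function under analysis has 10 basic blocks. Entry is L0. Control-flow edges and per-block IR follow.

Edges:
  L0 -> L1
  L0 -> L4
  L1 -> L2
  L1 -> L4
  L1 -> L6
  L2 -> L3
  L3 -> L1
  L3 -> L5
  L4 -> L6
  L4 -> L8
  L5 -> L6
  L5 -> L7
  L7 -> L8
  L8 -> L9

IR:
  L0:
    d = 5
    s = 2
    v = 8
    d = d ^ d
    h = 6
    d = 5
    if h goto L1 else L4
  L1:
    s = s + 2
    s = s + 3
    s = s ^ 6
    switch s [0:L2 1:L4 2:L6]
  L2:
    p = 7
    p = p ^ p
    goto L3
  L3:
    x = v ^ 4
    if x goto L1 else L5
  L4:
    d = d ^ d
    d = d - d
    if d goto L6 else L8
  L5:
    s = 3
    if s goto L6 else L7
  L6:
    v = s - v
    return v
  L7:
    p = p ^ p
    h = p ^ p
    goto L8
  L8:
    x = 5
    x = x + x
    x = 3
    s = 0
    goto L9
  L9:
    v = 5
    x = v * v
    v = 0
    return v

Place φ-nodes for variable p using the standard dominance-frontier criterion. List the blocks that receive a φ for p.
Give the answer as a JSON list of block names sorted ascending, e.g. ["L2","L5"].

idom tree: L1←L0 L2←L1 L3←L2 L4←L0 L5←L3 L6←L0 L7←L5 L8←L0 L9←L8
Dom∩ at merges:
  L1: preds {L0,L3}: {L0} ∩ {L0,L1,L2,L3} = {L0}; idom=L0
  L4: preds {L0,L1}: {L0} ∩ {L0,L1} = {L0}; idom=L0
  L6: preds {L1,L4,L5}: {L0,L1} ∩ {L0,L4} ∩ {L0,L1,L2,L3,L5} = {L0}; idom=L0
  L8: preds {L4,L7}: {L0,L4} ∩ {L0,L1,L2,L3,L5,L7} = {L0}; idom=L0

DF derivation:
  L1←L0: walk · to L0
  L1←L3: walk L3→L2→L1 to L0
  L4←L0: walk · to L0
  L4←L1: walk L1 to L0
  L6←L1: walk L1 to L0
  L6←L4: walk L4 to L0
  L6←L5: walk L5→L3→L2→L1 to L0
  L8←L4: walk L4 to L0
  L8←L7: walk L7→L5→L3→L2→L1 to L0
  L0: DF=∅
  L1: DF={L1,L4,L6,L8}
  L2: DF={L1,L6,L8}
  L3: DF={L1,L6,L8}
  L4: DF={L6,L8}
  L5: DF={L6,L8}
  L6: DF=∅
  L7: DF={L8}
  L8: DF=∅
  L9: DF=∅

φ for p: defs {L2,L7}
  DF⁺ = {L1,L4,L6,L8}

Answer: ["L1", "L4", "L6", "L8"]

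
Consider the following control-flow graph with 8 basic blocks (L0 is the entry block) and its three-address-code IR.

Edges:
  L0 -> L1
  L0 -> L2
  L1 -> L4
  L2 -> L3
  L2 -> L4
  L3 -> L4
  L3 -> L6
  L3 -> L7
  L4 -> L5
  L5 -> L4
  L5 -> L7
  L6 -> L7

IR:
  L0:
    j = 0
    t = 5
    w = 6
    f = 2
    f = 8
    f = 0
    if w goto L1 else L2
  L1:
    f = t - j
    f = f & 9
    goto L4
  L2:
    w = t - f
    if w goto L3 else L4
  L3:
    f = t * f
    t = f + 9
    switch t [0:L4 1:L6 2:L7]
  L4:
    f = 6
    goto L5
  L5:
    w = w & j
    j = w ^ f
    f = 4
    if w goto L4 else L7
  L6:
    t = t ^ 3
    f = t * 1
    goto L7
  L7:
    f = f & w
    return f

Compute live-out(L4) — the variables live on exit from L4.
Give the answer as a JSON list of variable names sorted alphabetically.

def/use:
  L0: def={f,j,t,w} ue=∅
  L1: def={f} ue={j,t}
  L2: def={w} ue={f,t}
  L3: def={f,t} ue={f,t}
  L4: def={f} ue=∅
  L5: def={f,j,w} ue={f,j,w}
  L6: def={f,t} ue={t}
  L7: def={f} ue={f,w}

Liveness:
  live L0: ∅→{f,j,t,w}
  live L1: {j,t,w}→{j,w}
  live L2: {f,j,t}→{f,j,t,w}
  live L3: {f,j,t,w}→{f,j,t,w}
  live L4: {j,w}→{f,j,w}
  live L5: {f,j,w}→{f,j,w}
  live L6: {t,w}→{f,w}
  live L7: {f,w}→∅

live-out(L4) = ["f", "j", "w"]

Answer: ["f", "j", "w"]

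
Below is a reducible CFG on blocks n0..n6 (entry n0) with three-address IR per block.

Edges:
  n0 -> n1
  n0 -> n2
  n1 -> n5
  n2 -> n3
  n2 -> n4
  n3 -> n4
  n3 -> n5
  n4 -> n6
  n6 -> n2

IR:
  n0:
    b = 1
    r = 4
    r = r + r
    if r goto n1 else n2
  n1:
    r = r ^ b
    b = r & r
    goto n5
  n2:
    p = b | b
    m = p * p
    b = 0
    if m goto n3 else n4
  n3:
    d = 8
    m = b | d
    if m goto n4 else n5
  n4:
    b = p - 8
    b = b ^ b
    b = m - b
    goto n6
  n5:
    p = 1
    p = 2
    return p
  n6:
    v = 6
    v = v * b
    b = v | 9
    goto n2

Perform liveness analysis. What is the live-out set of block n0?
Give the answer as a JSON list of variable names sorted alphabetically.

def/use:
  n0: {b,r} / ∅
  n1: {b,r} / {b,r}
  n2: {b,m,p} / {b}
  n3: {d,m} / {b}
  n4: {b} / {m,p}
  n5: {p} / ∅
  n6: {b,v} / {b}

Backward fixpoint:
  n0: in=∅ out={b,r}
  n1: in={b,r} out=∅
  n2: in={b} out={b,m,p}
  n3: in={b,p} out={m,p}
  n4: in={m,p} out={b}
  n5: in=∅ out=∅
  n6: in={b} out={b}

live-out(n0) = ["b", "r"]

Answer: ["b", "r"]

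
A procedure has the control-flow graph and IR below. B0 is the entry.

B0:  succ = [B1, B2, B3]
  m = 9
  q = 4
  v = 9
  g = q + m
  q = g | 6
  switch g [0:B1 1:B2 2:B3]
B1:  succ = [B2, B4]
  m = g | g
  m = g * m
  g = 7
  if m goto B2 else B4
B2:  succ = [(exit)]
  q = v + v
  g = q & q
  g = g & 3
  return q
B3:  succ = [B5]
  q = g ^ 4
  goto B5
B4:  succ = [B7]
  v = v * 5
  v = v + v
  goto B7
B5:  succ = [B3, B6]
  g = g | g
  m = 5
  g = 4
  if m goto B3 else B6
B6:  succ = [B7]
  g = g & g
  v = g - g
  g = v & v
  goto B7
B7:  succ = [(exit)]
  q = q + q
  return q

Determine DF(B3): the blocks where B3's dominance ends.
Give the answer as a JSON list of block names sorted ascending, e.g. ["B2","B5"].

idom tree: B1←B0 B2←B0 B3←B0 B4←B1 B5←B3 B6←B5 B7←B0
Dom∩ at merges:
  B2: preds {B0,B1}: {B0} ∩ {B0,B1} = {B0}; idom=B0
  B3: preds {B0,B5}: {B0} ∩ {B0,B3,B5} = {B0}; idom=B0
  B7: preds {B4,B6}: {B0,B1,B4} ∩ {B0,B3,B5,B6} = {B0}; idom=B0

DF walk-up:
  join B2 pred B0: · stop@B0
  join B2 pred B1: B1 stop@B0
  join B3 pred B0: · stop@B0
  join B3 pred B5: B5→B3 stop@B0
  join B7 pred B4: B4→B1 stop@B0
  join B7 pred B6: B6→B5→B3 stop@B0
  B0 → ∅
  B1 → {B2,B7}
  B2 → ∅
  B3 → {B3,B7}
  B4 → {B7}
  B5 → {B3,B7}
  B6 → {B7}
  B7 → ∅

DF(B3) = ["B3", "B7"]

Answer: ["B3", "B7"]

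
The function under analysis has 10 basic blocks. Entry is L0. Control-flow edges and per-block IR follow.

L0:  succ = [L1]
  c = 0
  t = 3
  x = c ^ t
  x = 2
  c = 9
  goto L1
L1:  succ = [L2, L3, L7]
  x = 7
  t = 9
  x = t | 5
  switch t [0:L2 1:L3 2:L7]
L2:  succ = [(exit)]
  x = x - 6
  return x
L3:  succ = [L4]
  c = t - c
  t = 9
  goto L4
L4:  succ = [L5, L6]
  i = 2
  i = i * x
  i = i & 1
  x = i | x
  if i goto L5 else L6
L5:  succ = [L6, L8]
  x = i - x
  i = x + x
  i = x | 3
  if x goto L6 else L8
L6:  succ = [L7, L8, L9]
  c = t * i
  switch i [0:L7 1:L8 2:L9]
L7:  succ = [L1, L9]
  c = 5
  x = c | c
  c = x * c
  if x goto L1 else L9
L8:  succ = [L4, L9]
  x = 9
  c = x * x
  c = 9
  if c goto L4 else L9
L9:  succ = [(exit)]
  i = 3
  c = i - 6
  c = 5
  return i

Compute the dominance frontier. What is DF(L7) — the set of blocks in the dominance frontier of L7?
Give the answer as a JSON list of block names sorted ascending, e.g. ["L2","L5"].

idom tree: L1←L0 L2←L1 L3←L1 L4←L3 L5←L4 L6←L4 L7←L1 L8←L4 L9←L1
Dom∩ at merges:
  L1: preds {L0,L7}: {L0} ∩ {L0,L1,L7} = {L0}; idom=L0
  L4: preds {L3,L8}: {L0,L1,L3} ∩ {L0,L1,L3,L4,L8} = {L0,L1,L3}; idom=L3
  L6: preds {L4,L5}: {L0,L1,L3,L4} ∩ {L0,L1,L3,L4,L5} = {L0,L1,L3,L4}; idom=L4
  L7: preds {L1,L6}: {L0,L1} ∩ {L0,L1,L3,L4,L6} = {L0,L1}; idom=L1
  L8: preds {L5,L6}: {L0,L1,L3,L4,L5} ∩ {L0,L1,L3,L4,L6} = {L0,L1,L3,L4}; idom=L4
  L9: preds {L6,L7,L8}: {L0,L1,L3,L4,L6} ∩ {L0,L1,L7} ∩ {L0,L1,L3,L4,L8} = {L0,L1}; idom=L1

DF derivation:
  join L1 pred L0: · stop@L0
  join L1 pred L7: L7→L1 stop@L0
  join L4 pred L3: · stop@L3
  join L4 pred L8: L8→L4 stop@L3
  join L6 pred L4: · stop@L4
  join L6 pred L5: L5 stop@L4
  join L7 pred L1: · stop@L1
  join L7 pred L6: L6→L4→L3 stop@L1
  join L8 pred L5: L5 stop@L4
  join L8 pred L6: L6 stop@L4
  join L9 pred L6: L6→L4→L3 stop@L1
  join L9 pred L7: L7 stop@L1
  join L9 pred L8: L8→L4→L3 stop@L1
  L0: DF=∅
  L1: DF={L1}
  L2: DF=∅
  L3: DF={L7,L9}
  L4: DF={L4,L7,L9}
  L5: DF={L6,L8}
  L6: DF={L7,L8,L9}
  L7: DF={L1,L9}
  L8: DF={L4,L9}
  L9: DF=∅

DF(L7) = ["L1", "L9"]

Answer: ["L1", "L9"]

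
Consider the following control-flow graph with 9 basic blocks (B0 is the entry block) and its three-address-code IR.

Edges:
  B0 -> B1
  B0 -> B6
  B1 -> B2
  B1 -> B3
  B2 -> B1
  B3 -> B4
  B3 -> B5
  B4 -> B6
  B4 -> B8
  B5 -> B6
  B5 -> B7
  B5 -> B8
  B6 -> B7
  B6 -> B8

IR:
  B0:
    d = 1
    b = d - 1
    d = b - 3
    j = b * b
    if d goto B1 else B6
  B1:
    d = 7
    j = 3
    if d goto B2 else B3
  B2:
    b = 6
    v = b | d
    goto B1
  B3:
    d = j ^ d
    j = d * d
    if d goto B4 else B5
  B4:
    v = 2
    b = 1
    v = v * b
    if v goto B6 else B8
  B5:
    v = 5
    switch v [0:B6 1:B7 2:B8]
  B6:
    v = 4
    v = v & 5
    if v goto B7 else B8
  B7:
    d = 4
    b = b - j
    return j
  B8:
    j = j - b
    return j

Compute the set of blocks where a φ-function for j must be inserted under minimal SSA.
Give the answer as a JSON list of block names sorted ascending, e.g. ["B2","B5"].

idom tree: B1←B0 B2←B1 B3←B1 B4←B3 B5←B3 B6←B0 B7←B0 B8←B0
Join-block Dom:
  B1: preds {B0,B2}: {B0} ∩ {B0,B1,B2} = {B0}; idom=B0
  B6: preds {B0,B4,B5}: {B0} ∩ {B0,B1,B3,B4} ∩ {B0,B1,B3,B5} = {B0}; idom=B0
  B7: preds {B5,B6}: {B0,B1,B3,B5} ∩ {B0,B6} = {B0}; idom=B0
  B8: preds {B4,B5,B6}: {B0,B1,B3,B4} ∩ {B0,B1,B3,B5} ∩ {B0,B6} = {B0}; idom=B0

DF derivation:
  B1←B0: walk · to B0
  B1←B2: walk B2→B1 to B0
  B6←B0: walk · to B0
  B6←B4: walk B4→B3→B1 to B0
  B6←B5: walk B5→B3→B1 to B0
  B7←B5: walk B5→B3→B1 to B0
  B7←B6: walk B6 to B0
  B8←B4: walk B4→B3→B1 to B0
  B8←B5: walk B5→B3→B1 to B0
  B8←B6: walk B6 to B0
  DF(B0)=∅
  DF(B1)={B1,B6,B7,B8}
  DF(B2)={B1}
  DF(B3)={B6,B7,B8}
  DF(B4)={B6,B8}
  DF(B5)={B6,B7,B8}
  DF(B6)={B7,B8}
  DF(B7)=∅
  DF(B8)=∅

φ for j: defs {B0,B1,B3,B8}
  DF⁺ = {B1,B6,B7,B8}

Answer: ["B1", "B6", "B7", "B8"]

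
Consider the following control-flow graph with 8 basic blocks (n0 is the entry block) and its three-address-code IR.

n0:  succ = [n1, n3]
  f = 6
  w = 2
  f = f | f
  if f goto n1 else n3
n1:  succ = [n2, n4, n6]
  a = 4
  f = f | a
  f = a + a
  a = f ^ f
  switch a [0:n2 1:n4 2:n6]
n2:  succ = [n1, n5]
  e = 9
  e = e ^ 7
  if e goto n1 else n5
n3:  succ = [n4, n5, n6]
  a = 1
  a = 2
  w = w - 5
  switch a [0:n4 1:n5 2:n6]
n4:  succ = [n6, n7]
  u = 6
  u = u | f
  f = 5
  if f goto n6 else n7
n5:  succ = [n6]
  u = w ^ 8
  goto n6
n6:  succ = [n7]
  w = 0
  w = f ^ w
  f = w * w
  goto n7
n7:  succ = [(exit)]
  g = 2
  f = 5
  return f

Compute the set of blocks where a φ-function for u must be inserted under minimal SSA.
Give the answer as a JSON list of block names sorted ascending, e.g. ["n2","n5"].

Answer: ["n6", "n7"]

Working:
idom tree: n1←n0 n2←n1 n3←n0 n4←n0 n5←n0 n6←n0 n7←n0
Join-block Dom:
  n1: preds {n0,n2}: {n0} ∩ {n0,n1,n2} = {n0}; idom=n0
  n4: preds {n1,n3}: {n0,n1} ∩ {n0,n3} = {n0}; idom=n0
  n5: preds {n2,n3}: {n0,n1,n2} ∩ {n0,n3} = {n0}; idom=n0
  n6: preds {n1,n3,n4,n5}: {n0,n1} ∩ {n0,n3} ∩ {n0,n4} ∩ {n0,n5} = {n0}; idom=n0
  n7: preds {n4,n6}: {n0,n4} ∩ {n0,n6} = {n0}; idom=n0

DF walk-up:
  n1←n0: walk · to n0
  n1←n2: walk n2→n1 to n0
  n4←n1: walk n1 to n0
  n4←n3: walk n3 to n0
  n5←n2: walk n2→n1 to n0
  n5←n3: walk n3 to n0
  n6←n1: walk n1 to n0
  n6←n3: walk n3 to n0
  n6←n4: walk n4 to n0
  n6←n5: walk n5 to n0
  n7←n4: walk n4 to n0
  n7←n6: walk n6 to n0
  DF(n0)=∅
  DF(n1)={n1,n4,n5,n6}
  DF(n2)={n1,n5}
  DF(n3)={n4,n5,n6}
  DF(n4)={n6,n7}
  DF(n5)={n6}
  DF(n6)={n7}
  DF(n7)=∅

φ for u: defs {n4,n5}
  DF⁺ = {n6,n7}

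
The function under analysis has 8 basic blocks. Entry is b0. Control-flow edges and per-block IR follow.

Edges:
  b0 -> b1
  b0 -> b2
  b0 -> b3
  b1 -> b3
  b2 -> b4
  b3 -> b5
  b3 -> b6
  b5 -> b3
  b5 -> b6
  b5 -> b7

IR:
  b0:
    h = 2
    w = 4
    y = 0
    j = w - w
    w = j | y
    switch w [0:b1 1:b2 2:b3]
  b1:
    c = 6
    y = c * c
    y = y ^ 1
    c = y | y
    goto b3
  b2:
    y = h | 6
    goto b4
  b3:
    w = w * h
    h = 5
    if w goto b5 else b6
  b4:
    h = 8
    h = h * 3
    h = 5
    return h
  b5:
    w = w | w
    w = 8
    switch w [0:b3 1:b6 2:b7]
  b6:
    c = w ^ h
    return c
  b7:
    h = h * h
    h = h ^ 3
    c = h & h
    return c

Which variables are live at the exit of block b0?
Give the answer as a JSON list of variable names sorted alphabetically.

Per-block:
  b0: {h,j,w,y} / ∅
  b1: {c,y} / ∅
  b2: {y} / {h}
  b3: {h,w} / {h,w}
  b4: {h} / ∅
  b5: {w} / {w}
  b6: {c} / {h,w}
  b7: {c,h} / {h}

Live sets:
  b0: in=∅ out={h,w}
  b1: in={h,w} out={h,w}
  b2: in={h} out=∅
  b3: in={h,w} out={h,w}
  b4: in=∅ out=∅
  b5: in={h,w} out={h,w}
  b6: in={h,w} out=∅
  b7: in={h} out=∅

live-out(b0) = ["h", "w"]

Answer: ["h", "w"]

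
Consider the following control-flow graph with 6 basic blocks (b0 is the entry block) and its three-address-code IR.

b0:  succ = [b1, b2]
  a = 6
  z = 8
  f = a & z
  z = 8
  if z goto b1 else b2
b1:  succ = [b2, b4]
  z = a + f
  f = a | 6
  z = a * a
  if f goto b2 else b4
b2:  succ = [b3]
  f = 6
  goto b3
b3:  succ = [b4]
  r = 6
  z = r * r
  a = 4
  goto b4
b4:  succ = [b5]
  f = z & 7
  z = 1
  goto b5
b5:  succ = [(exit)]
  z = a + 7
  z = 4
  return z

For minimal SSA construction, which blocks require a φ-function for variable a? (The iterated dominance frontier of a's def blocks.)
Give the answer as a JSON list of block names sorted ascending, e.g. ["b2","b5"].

idom tree: b1←b0 b2←b0 b3←b2 b4←b0 b5←b4
Dom∩ at merges:
  b2: preds {b0,b1}: {b0} ∩ {b0,b1} = {b0}; idom=b0
  b4: preds {b1,b3}: {b0,b1} ∩ {b0,b2,b3} = {b0}; idom=b0

DF derivation:
  b2←b0: walk · to b0
  b2←b1: walk b1 to b0
  b4←b1: walk b1 to b0
  b4←b3: walk b3→b2 to b0
  b0: DF=∅
  b1: DF={b2,b4}
  b2: DF={b4}
  b3: DF={b4}
  b4: DF=∅
  b5: DF=∅

φ for a: defs {b0,b3}
  DF⁺ = {b4}

Answer: ["b4"]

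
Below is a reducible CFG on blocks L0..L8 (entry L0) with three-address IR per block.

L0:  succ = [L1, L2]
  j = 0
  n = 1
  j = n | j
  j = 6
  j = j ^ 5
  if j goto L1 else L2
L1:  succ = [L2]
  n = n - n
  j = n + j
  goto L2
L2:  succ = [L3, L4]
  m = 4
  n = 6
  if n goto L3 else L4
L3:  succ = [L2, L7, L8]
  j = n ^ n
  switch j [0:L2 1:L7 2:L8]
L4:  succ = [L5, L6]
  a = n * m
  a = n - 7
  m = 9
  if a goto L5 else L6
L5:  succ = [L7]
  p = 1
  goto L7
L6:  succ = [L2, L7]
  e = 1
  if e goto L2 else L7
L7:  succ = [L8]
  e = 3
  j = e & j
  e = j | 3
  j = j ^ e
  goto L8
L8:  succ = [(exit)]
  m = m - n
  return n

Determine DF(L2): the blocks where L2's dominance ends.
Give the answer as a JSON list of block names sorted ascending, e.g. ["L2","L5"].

idom tree: L1←L0 L2←L0 L3←L2 L4←L2 L5←L4 L6←L4 L7←L2 L8←L2
Join-block Dom:
  L2: preds {L0,L1,L3,L6}: {L0} ∩ {L0,L1} ∩ {L0,L2,L3} ∩ {L0,L2,L4,L6} = {L0}; idom=L0
  L7: preds {L3,L5,L6}: {L0,L2,L3} ∩ {L0,L2,L4,L5} ∩ {L0,L2,L4,L6} = {L0,L2}; idom=L2
  L8: preds {L3,L7}: {L0,L2,L3} ∩ {L0,L2,L7} = {L0,L2}; idom=L2

Frontier:
  join L2 pred L0: · stop@L0
  join L2 pred L1: L1 stop@L0
  join L2 pred L3: L3→L2 stop@L0
  join L2 pred L6: L6→L4→L2 stop@L0
  join L7 pred L3: L3 stop@L2
  join L7 pred L5: L5→L4 stop@L2
  join L7 pred L6: L6→L4 stop@L2
  join L8 pred L3: L3 stop@L2
  join L8 pred L7: L7 stop@L2
  L0: DF=∅
  L1: DF={L2}
  L2: DF={L2}
  L3: DF={L2,L7,L8}
  L4: DF={L2,L7}
  L5: DF={L7}
  L6: DF={L2,L7}
  L7: DF={L8}
  L8: DF=∅

DF(L2) = ["L2"]

Answer: ["L2"]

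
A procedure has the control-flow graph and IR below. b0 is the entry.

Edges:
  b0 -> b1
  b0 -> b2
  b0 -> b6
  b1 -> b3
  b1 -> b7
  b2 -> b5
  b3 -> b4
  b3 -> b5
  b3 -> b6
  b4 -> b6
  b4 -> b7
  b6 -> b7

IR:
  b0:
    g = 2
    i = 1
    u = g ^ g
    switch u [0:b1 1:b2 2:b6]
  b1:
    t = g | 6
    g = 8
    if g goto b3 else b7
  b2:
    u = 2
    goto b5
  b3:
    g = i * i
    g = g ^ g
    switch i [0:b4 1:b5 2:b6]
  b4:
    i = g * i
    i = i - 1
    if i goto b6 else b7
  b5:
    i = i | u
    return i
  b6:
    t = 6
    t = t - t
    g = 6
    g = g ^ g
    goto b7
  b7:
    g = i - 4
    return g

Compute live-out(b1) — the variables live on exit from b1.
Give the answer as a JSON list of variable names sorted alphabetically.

def/use:
  b0 def {g,i,u} use ∅
  b1 def {g,t} use {g}
  b2 def {u} use ∅
  b3 def {g} use {i}
  b4 def {i} use {g,i}
  b5 def {i} use {i,u}
  b6 def {g,t} use ∅
  b7 def {g} use {i}

Live sets:
  b0: in=∅ out={g,i,u}
  b1: in={g,i,u} out={i,u}
  b2: in={i} out={i,u}
  b3: in={i,u} out={g,i,u}
  b4: in={g,i} out={i}
  b5: in={i,u} out=∅
  b6: in={i} out={i}
  b7: in={i} out=∅

live-out(b1) = ["i", "u"]

Answer: ["i", "u"]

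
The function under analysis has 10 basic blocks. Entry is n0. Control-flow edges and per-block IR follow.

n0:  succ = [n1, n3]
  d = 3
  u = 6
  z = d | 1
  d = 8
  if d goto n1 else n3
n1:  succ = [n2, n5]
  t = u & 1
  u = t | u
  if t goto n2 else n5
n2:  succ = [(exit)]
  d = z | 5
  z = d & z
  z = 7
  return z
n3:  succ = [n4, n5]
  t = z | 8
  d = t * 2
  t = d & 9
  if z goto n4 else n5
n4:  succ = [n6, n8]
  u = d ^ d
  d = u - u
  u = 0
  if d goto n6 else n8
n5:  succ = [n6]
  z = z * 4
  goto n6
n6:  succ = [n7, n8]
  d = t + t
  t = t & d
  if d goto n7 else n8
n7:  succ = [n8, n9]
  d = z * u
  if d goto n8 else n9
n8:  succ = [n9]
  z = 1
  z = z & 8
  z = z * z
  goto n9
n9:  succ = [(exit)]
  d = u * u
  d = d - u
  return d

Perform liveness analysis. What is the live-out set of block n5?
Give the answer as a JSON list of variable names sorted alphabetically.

Answer: ["t", "u", "z"]

Working:
def/use:
  n0 def {d,u,z} use ∅
  n1 def {t,u} use {u}
  n2 def {d,z} use {z}
  n3 def {d,t} use {z}
  n4 def {d,u} use {d}
  n5 def {z} use {z}
  n6 def {d,t} use {t}
  n7 def {d} use {u,z}
  n8 def {z} use ∅
  n9 def {d} use {u}

Liveness:
  live n0: ∅→{u,z}
  live n1: {u,z}→{t,u,z}
  live n2: {z}→∅
  live n3: {u,z}→{d,t,u,z}
  live n4: {d,t,z}→{t,u,z}
  live n5: {t,u,z}→{t,u,z}
  live n6: {t,u,z}→{u,z}
  live n7: {u,z}→{u}
  live n8: {u}→{u}
  live n9: {u}→∅

live-out(n5) = ["t", "u", "z"]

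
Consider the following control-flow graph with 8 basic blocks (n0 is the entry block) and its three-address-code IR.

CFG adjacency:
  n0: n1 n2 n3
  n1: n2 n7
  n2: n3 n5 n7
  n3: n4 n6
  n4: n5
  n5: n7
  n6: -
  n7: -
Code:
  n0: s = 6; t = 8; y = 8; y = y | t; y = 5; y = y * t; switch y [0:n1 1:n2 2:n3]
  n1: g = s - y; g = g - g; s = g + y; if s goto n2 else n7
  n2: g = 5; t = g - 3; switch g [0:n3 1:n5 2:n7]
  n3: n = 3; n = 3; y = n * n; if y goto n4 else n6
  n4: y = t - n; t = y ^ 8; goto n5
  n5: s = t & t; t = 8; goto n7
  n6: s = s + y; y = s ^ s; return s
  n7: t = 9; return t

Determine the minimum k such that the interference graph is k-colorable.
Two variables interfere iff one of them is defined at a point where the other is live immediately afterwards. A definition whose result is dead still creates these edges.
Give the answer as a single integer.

def/use:
  n0: {s,t,y} / ∅
  n1: {g,s} / {s,y}
  n2: {g,t} / ∅
  n3: {n,y} / ∅
  n4: {t,y} / {n,t}
  n5: {s,t} / {t}
  n6: {s,y} / {s,y}
  n7: {t} / ∅

Liveness:
  n0: in=∅ out={s,t,y}
  n1: in={s,y} out={s}
  n2: in={s} out={s,t}
  n3: in={s,t} out={n,s,t,y}
  n4: in={n,t} out={t}
  n5: in={t} out=∅
  n6: in={s,y} out=∅
  n7: in=∅ out=∅

Interference:
  g: {s,t,y}
  n: {s,t,y}
  s: {g,n,t,y}
  t: {g,n,s,y}
  y: {g,n,s,t}

Colouring:
  {g,s,t,y} pairwise interfere (4-clique) ⇒ χ ≥ 4
  assign g→c3 n→c3 s→c0 t→c1 y→c2 — no edge inside a register ⇒ χ ≤ 4
  χ = 4

Answer: 4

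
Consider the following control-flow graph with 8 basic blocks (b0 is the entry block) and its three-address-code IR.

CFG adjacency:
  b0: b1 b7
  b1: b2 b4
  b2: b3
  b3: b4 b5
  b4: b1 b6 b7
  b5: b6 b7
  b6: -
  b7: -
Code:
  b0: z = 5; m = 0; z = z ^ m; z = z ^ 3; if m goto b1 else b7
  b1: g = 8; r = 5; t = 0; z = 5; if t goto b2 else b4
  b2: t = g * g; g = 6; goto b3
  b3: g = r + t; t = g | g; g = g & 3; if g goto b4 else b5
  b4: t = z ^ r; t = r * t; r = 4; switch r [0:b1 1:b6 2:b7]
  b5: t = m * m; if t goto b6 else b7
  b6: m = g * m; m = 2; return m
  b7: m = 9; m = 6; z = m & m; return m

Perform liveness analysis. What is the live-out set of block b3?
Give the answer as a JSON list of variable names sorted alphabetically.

Answer: ["g", "m", "r", "z"]

Derivation:
def/use:
  b0: {m,z} / ∅
  b1: {g,r,t,z} / ∅
  b2: {g,t} / {g}
  b3: {g,t} / {r,t}
  b4: {r,t} / {r,z}
  b5: {t} / {m}
  b6: {m} / {g,m}
  b7: {m,z} / ∅

Liveness:
  live b0: ∅→{m}
  live b1: {m}→{g,m,r,z}
  live b2: {g,m,r,z}→{m,r,t,z}
  live b3: {m,r,t,z}→{g,m,r,z}
  live b4: {g,m,r,z}→{g,m}
  live b5: {g,m}→{g,m}
  live b6: {g,m}→∅
  live b7: ∅→∅

live-out(b3) = ["g", "m", "r", "z"]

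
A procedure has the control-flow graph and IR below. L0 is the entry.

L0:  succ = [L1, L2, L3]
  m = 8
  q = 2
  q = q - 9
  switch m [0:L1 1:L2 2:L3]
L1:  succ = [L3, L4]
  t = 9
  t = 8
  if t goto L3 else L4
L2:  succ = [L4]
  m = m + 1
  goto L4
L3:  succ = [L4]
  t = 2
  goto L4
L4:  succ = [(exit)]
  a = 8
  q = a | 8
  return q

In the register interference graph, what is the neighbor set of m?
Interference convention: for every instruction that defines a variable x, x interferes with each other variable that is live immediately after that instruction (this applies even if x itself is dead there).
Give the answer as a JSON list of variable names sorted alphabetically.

def/use:
  L0: {m,q} / ∅
  L1: {t} / ∅
  L2: {m} / {m}
  L3: {t} / ∅
  L4: {a,q} / ∅

Liveness:
  live L0: ∅→{m}
  live L1: ∅→∅
  live L2: {m}→∅
  live L3: ∅→∅
  live L4: ∅→∅

Interference:
  a↔∅
  m↔{q}
  q↔{m}
  t↔∅

N(m) = ["q"]

Answer: ["q"]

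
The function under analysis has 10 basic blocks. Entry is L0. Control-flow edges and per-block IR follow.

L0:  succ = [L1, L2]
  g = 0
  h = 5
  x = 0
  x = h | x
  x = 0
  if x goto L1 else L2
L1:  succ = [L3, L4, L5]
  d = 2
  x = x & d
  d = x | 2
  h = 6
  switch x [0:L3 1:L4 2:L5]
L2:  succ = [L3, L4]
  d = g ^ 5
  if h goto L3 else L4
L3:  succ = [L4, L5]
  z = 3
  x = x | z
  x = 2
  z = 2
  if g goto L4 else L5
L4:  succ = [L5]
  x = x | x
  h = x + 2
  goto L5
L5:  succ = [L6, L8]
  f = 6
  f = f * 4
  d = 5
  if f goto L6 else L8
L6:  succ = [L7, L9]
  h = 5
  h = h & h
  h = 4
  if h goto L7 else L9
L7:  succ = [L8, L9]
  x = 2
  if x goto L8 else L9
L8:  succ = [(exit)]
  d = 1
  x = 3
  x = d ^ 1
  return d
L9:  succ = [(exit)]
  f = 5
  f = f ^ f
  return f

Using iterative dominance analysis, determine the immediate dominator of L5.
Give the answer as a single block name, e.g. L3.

Answer: L0

Derivation:
idom tree: L1←L0 L2←L0 L3←L0 L4←L0 L5←L0 L6←L5 L7←L6 L8←L5 L9←L6
Dom∩ at merges:
  L3: preds {L1,L2}: {L0,L1} ∩ {L0,L2} = {L0}; idom=L0
  L4: preds {L1,L2,L3}: {L0,L1} ∩ {L0,L2} ∩ {L0,L3} = {L0}; idom=L0
  L5: preds {L1,L3,L4}: {L0,L1} ∩ {L0,L3} ∩ {L0,L4} = {L0}; idom=L0
  L8: preds {L5,L7}: {L0,L5} ∩ {L0,L5,L6,L7} = {L0,L5}; idom=L5
  L9: preds {L6,L7}: {L0,L5,L6} ∩ {L0,L5,L6,L7} = {L0,L5,L6}; idom=L6

idom(L5) = L0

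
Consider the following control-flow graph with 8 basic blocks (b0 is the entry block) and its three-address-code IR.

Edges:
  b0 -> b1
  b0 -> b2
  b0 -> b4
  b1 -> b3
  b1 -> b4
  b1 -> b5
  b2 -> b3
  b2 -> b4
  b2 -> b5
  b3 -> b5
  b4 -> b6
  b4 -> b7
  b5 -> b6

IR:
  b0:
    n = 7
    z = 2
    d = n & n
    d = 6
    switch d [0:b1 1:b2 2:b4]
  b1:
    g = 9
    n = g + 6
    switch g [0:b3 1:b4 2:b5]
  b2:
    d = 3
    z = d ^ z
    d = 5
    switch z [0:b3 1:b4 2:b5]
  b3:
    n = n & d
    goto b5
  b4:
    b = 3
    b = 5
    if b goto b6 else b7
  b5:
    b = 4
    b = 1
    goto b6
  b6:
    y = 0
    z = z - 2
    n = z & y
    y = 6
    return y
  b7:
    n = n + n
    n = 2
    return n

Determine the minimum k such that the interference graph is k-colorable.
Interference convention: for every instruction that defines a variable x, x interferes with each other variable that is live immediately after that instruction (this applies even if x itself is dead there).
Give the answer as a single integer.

Answer: 4

Working:
def/use:
  b0: def={d,n,z} ue=∅
  b1: def={g,n} ue=∅
  b2: def={d,z} ue={z}
  b3: def={n} ue={d,n}
  b4: def={b} ue=∅
  b5: def={b} ue=∅
  b6: def={n,y,z} ue={z}
  b7: def={n} ue={n}

Live sets:
  b0: in=∅ out={d,n,z}
  b1: in={d,z} out={d,n,z}
  b2: in={n,z} out={d,n,z}
  b3: in={d,n,z} out={z}
  b4: in={n,z} out={n,z}
  b5: in={z} out={z}
  b6: in={z} out=∅
  b7: in={n} out=∅

Interference:
  b: {n,z}
  d: {g,n,z}
  g: {d,n,z}
  n: {b,d,g,z}
  y: {z}
  z: {b,d,g,n,y}

Chromatic number:
  clique {d,g,n,z} ⇒ need ≥ 4
  assign b→c2 d→c2 g→c3 n→c1 y→c1 z→c0 — no edge inside a register ⇒ χ ≤ 4
  χ = 4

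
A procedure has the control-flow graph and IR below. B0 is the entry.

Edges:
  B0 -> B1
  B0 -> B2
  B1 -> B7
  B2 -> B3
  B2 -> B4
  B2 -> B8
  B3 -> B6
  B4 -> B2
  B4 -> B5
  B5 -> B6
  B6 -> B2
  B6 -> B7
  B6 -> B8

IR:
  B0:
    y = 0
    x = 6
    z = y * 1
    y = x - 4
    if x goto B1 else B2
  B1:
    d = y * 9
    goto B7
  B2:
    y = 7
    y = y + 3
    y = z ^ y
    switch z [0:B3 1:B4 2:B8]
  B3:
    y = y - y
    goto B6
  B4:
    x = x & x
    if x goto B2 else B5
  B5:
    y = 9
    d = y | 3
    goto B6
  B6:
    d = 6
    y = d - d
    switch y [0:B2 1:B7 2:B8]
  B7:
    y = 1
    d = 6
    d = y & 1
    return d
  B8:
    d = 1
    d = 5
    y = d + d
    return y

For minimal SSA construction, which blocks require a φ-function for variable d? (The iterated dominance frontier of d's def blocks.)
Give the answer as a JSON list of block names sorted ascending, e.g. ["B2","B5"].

Answer: ["B2", "B6", "B7", "B8"]

Analysis:
idom tree: B1←B0 B2←B0 B3←B2 B4←B2 B5←B4 B6←B2 B7←B0 B8←B2
Join-block Dom:
  B2: preds {B0,B4,B6}: {B0} ∩ {B0,B2,B4} ∩ {B0,B2,B6} = {B0}; idom=B0
  B6: preds {B3,B5}: {B0,B2,B3} ∩ {B0,B2,B4,B5} = {B0,B2}; idom=B2
  B7: preds {B1,B6}: {B0,B1} ∩ {B0,B2,B6} = {B0}; idom=B0
  B8: preds {B2,B6}: {B0,B2} ∩ {B0,B2,B6} = {B0,B2}; idom=B2

Frontier:
  join B2 pred B0: · stop@B0
  join B2 pred B4: B4→B2 stop@B0
  join B2 pred B6: B6→B2 stop@B0
  join B6 pred B3: B3 stop@B2
  join B6 pred B5: B5→B4 stop@B2
  join B7 pred B1: B1 stop@B0
  join B7 pred B6: B6→B2 stop@B0
  join B8 pred B2: · stop@B2
  join B8 pred B6: B6 stop@B2
  B0 → ∅
  B1 → {B7}
  B2 → {B2,B7}
  B3 → {B6}
  B4 → {B2,B6}
  B5 → {B6}
  B6 → {B2,B7,B8}
  B7 → ∅
  B8 → ∅

φ for d: defs {B1,B5,B6,B7,B8}
  DF⁺ = {B2,B6,B7,B8}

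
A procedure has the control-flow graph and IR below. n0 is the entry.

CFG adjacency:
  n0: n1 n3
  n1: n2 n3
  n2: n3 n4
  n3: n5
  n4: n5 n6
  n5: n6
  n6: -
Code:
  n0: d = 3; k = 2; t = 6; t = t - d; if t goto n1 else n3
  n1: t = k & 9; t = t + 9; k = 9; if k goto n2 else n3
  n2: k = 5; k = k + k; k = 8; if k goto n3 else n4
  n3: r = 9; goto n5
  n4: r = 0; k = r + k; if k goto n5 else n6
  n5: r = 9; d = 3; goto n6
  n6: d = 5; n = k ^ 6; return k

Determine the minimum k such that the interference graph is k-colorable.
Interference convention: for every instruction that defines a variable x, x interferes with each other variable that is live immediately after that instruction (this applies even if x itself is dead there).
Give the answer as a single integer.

Answer: 3

Working:
Block summaries:
  n0: {d,k,t} / ∅
  n1: {k,t} / {k}
  n2: {k} / ∅
  n3: {r} / ∅
  n4: {k,r} / {k}
  n5: {d,r} / ∅
  n6: {d,n} / {k}

Liveness:
  n0: in=∅ out={k}
  n1: in={k} out={k}
  n2: in=∅ out={k}
  n3: in={k} out={k}
  n4: in={k} out={k}
  n5: in={k} out={k}
  n6: in={k} out=∅

Interfere edges:
  d — {k,t}
  k — {d,n,r,t}
  n — {k}
  r — {k}
  t — {d,k}

Registers:
  {d,k,t} pairwise interfere (3-clique) ⇒ χ ≥ 3
  assign d→c1 k→c0 n→c1 r→c1 t→c2 — no edge inside a register ⇒ χ ≤ 3
  χ = 3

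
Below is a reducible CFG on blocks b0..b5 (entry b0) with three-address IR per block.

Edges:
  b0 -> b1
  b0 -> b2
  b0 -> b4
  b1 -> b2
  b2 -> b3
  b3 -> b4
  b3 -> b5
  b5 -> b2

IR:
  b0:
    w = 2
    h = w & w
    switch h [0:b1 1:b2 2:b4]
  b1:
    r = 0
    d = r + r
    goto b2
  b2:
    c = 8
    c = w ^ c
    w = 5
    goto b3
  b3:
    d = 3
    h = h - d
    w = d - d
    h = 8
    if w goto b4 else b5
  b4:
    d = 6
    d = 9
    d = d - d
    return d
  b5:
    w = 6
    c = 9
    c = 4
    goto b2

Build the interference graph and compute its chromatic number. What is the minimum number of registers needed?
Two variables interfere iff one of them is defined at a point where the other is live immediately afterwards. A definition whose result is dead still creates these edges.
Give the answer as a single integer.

Answer: 3

Working:
Per-block:
  b0: def={h,w} ue=∅
  b1: def={d,r} ue=∅
  b2: def={c,w} ue={w}
  b3: def={d,h,w} ue={h}
  b4: def={d} ue=∅
  b5: def={c,w} ue=∅

Backward fixpoint:
  b0 li=∅ lo={h,w}
  b1 li={h,w} lo={h,w}
  b2 li={h,w} lo={h}
  b3 li={h} lo={h}
  b4 li=∅ lo=∅
  b5 li={h} lo={h,w}

Conflict graph:
  c — {h,w}
  d — {h,w}
  h — {c,d,r,w}
  r — {h,w}
  w — {c,d,h,r}

Registers:
  clique {c,h,w} ⇒ need ≥ 3
  3-colouring: R0={h}  R1={w}  R2={c,d,r}
  χ = 3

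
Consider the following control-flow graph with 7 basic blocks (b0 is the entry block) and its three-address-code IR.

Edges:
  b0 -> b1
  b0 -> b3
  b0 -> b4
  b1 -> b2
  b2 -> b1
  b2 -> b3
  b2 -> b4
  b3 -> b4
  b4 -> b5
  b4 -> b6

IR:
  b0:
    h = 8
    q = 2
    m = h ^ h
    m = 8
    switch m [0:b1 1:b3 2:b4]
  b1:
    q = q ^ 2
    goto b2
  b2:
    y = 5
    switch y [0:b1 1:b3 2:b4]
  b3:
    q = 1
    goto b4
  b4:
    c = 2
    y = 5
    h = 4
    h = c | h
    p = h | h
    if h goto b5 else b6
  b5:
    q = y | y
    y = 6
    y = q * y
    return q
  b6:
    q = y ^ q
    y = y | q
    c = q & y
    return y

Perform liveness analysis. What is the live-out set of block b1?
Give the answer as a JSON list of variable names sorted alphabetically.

Answer: ["q"]

Analysis:
Per-block:
  b0 def {h,m,q} use ∅
  b1 def {q} use {q}
  b2 def {y} use ∅
  b3 def {q} use ∅
  b4 def {c,h,p,y} use ∅
  b5 def {q,y} use {y}
  b6 def {c,q,y} use {q,y}

Liveness:
  b0: in=∅ out={q}
  b1: in={q} out={q}
  b2: in={q} out={q}
  b3: in=∅ out={q}
  b4: in={q} out={q,y}
  b5: in={y} out=∅
  b6: in={q,y} out=∅

live-out(b1) = ["q"]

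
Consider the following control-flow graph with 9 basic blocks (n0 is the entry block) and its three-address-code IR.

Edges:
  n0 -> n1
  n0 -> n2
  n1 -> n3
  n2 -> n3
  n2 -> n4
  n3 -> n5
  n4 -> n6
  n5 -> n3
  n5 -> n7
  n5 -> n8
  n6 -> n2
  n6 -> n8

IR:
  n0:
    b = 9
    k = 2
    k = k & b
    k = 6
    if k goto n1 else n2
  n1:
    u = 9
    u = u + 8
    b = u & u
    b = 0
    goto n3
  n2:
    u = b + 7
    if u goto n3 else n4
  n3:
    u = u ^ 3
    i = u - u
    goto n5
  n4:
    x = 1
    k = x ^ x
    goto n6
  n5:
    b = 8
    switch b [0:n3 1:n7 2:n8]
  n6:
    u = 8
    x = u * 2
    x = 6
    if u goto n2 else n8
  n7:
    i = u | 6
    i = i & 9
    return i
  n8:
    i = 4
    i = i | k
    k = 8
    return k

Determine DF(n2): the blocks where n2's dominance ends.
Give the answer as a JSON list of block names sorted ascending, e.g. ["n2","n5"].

Answer: ["n2", "n3", "n8"]

Derivation:
idom tree: n1←n0 n2←n0 n3←n0 n4←n2 n5←n3 n6←n4 n7←n5 n8←n0
Dom at joins:
  n2: preds {n0,n6}: {n0} ∩ {n0,n2,n4,n6} = {n0}; idom=n0
  n3: preds {n1,n2,n5}: {n0,n1} ∩ {n0,n2} ∩ {n0,n3,n5} = {n0}; idom=n0
  n8: preds {n5,n6}: {n0,n3,n5} ∩ {n0,n2,n4,n6} = {n0}; idom=n0

DF derivation:
  n2←n0: walk · to n0
  n2←n6: walk n6→n4→n2 to n0
  n3←n1: walk n1 to n0
  n3←n2: walk n2 to n0
  n3←n5: walk n5→n3 to n0
  n8←n5: walk n5→n3 to n0
  n8←n6: walk n6→n4→n2 to n0
  DF(n0)=∅
  DF(n1)={n3}
  DF(n2)={n2,n3,n8}
  DF(n3)={n3,n8}
  DF(n4)={n2,n8}
  DF(n5)={n3,n8}
  DF(n6)={n2,n8}
  DF(n7)=∅
  DF(n8)=∅

DF(n2) = ["n2", "n3", "n8"]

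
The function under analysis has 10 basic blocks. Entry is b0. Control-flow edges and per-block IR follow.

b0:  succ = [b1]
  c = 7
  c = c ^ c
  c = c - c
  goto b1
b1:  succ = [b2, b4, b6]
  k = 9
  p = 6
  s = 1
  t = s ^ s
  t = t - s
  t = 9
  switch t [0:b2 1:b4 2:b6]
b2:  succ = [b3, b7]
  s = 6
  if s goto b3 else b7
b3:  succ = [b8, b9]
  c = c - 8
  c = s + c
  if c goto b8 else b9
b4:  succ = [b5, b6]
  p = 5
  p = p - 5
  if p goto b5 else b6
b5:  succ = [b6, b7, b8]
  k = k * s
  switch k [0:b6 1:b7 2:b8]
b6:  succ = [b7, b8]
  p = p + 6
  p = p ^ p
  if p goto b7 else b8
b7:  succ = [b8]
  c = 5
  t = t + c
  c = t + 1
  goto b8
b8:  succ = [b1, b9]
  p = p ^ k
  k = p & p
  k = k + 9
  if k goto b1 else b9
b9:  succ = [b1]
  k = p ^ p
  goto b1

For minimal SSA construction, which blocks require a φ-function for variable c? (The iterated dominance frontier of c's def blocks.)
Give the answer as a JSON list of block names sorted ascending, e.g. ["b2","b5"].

idom tree: b1←b0 b2←b1 b3←b2 b4←b1 b5←b4 b6←b1 b7←b1 b8←b1 b9←b1
Dom∩ at merges:
  b1: preds {b0,b8,b9}: {b0} ∩ {b0,b1,b8} ∩ {b0,b1,b9} = {b0}; idom=b0
  b6: preds {b1,b4,b5}: {b0,b1} ∩ {b0,b1,b4} ∩ {b0,b1,b4,b5} = {b0,b1}; idom=b1
  b7: preds {b2,b5,b6}: {b0,b1,b2} ∩ {b0,b1,b4,b5} ∩ {b0,b1,b6} = {b0,b1}; idom=b1
  b8: preds {b3,b5,b6,b7}: {b0,b1,b2,b3} ∩ {b0,b1,b4,b5} ∩ {b0,b1,b6} ∩ {b0,b1,b7} = {b0,b1}; idom=b1
  b9: preds {b3,b8}: {b0,b1,b2,b3} ∩ {b0,b1,b8} = {b0,b1}; idom=b1

DF walk-up:
  join b1 pred b0: · stop@b0
  join b1 pred b8: b8→b1 stop@b0
  join b1 pred b9: b9→b1 stop@b0
  join b6 pred b1: · stop@b1
  join b6 pred b4: b4 stop@b1
  join b6 pred b5: b5→b4 stop@b1
  join b7 pred b2: b2 stop@b1
  join b7 pred b5: b5→b4 stop@b1
  join b7 pred b6: b6 stop@b1
  join b8 pred b3: b3→b2 stop@b1
  join b8 pred b5: b5→b4 stop@b1
  join b8 pred b6: b6 stop@b1
  join b8 pred b7: b7 stop@b1
  join b9 pred b3: b3→b2 stop@b1
  join b9 pred b8: b8 stop@b1
  DF(b0)=∅
  DF(b1)={b1}
  DF(b2)={b7,b8,b9}
  DF(b3)={b8,b9}
  DF(b4)={b6,b7,b8}
  DF(b5)={b6,b7,b8}
  DF(b6)={b7,b8}
  DF(b7)={b8}
  DF(b8)={b1,b9}
  DF(b9)={b1}

φ for c: defs {b0,b3,b7}
  DF⁺ = {b1,b8,b9}

Answer: ["b1", "b8", "b9"]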